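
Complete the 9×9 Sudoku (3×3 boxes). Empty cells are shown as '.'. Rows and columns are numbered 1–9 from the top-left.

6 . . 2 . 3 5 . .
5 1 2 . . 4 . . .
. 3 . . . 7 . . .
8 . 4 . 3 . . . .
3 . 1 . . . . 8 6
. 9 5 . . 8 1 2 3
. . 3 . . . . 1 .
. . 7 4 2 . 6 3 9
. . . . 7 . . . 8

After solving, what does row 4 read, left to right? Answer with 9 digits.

R2C9 = 7 (sole candidate).
R4C9 = 5: row 4 has {3,4,8}; col 9 has {3,6,7,8,9}; box has {1,2,3,6,8} → only 5 remains.
R6C1 = 7 (sole candidate).
R6C4 = 6 (sole candidate).
R6C5 = 4 (sole candidate).
R8C1 = 1 (sole candidate).
R8C6 = 5 (sole candidate).
R5C2 = 2 (sole candidate).
R5C6 = 9 (sole candidate).
R7C6 = 6 (sole candidate).
R8C2 = 8 (sole candidate).
R9C6 = 1 (sole candidate).
R4C2 = 6: row 4 has {3,4,5,8}; col 2 has {1,2,3,8,9}; box has {1,2,3,4,5,7,8,9} → only 6 remains.
R4C6 = 2: row 4 has {3,4,5,6,8}; col 6 has {1,3,4,5,6,7,8,9}; box has {3,4,6,8,9} → only 2 remains.
R5C5 = 5 (sole candidate).
R5C4 = 7 (sole candidate).
R5C7 = 4 (sole candidate).
R9C7 = 2 (sole candidate).
R4C4 = 1: row 4 has {2,3,4,5,6,8}; col 4 has {2,4,6,7}; box has {2,3,4,5,6,7,8,9} → only 1 remains.
R7C7 = 7 (sole candidate).
R7C9 = 4 (sole candidate).
R9C8 = 5 (sole candidate).
R1C9 = 1 (sole candidate).
R3C9 = 2 (sole candidate).
R4C7 = 9: row 4 has {1,2,3,4,5,6,8}; col 7 has {1,2,4,5,6,7}; box has {1,2,3,4,5,6,8} → only 9 remains.
R4C8 = 7: row 4 has {1,2,3,4,5,6,8,9}; col 8 has {1,2,3,5,8}; box has {1,2,3,4,5,6,8,9} → only 7 remains.

864132975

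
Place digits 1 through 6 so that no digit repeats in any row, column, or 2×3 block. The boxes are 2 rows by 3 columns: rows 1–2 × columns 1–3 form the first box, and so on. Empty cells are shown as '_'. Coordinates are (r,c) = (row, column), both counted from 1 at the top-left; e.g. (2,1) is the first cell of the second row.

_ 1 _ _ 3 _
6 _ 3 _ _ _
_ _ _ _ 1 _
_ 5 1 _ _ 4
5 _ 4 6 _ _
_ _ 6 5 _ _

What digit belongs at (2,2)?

4

(3,3) = 2 (sole candidate).
(3,4) = 3 (sole candidate).
(4,1) = 3 (sole candidate).
(4,4) = 2 (sole candidate).
(4,5) = 6 (sole candidate).
(5,5) = 2 (sole candidate).
(6,5) = 4 (sole candidate).
(1,3) = 5 (sole candidate).
(1,4) = 4 (sole candidate).
(2,4) = 1 (sole candidate).
(2,5) = 5 (sole candidate).
(2,6) = 2 (sole candidate).
(3,1) = 4 (sole candidate).
(3,2) = 6 (sole candidate).
(3,6) = 5 (sole candidate).
(5,2) = 3 (sole candidate).
(5,6) = 1 (sole candidate).
(6,2) = 2 (sole candidate).
(6,6) = 3 (sole candidate).
(1,1) = 2 (sole candidate).
(1,6) = 6 (sole candidate).
(2,2) = 4: row 2 has {1,2,3,5,6}; col 2 has {1,2,3,5,6}; box has {1,2,3,5,6} → only 4 remains.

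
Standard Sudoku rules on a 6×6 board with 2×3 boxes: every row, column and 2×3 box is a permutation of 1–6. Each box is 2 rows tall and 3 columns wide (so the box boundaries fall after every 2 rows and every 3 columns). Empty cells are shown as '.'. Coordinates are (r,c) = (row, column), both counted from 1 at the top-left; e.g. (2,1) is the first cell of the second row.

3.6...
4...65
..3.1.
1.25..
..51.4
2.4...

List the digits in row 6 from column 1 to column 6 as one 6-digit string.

214653

(2,3) = 1: row 2 has {4,5,6}; col 3 has {2,3,4,5,6}; box has {3,4,6} → only 1 remains.
(5,1) = 6: row 5 has {1,4,5}; col 1 has {1,2,3,4}; box has {2,4,5} → only 6 remains.
(5,2) = 3: row 5 has {1,4,5,6}; col 2 has {}; box has {2,4,5,6} → only 3 remains.
(5,5) = 2: row 5 has {1,3,4,5,6}; col 5 has {1,6}; box has {1,4} → only 2 remains.
(6,2) = 1: row 6 has {2,4}; col 2 has {3}; box has {2,3,4,5,6} → only 1 remains.
(1,5) = 4: row 1 has {3,6}; col 5 has {1,2,6}; box has {5,6} → only 4 remains.
(2,2) = 2: row 2 has {1,4,5,6}; col 2 has {1,3}; box has {1,3,4,6} → only 2 remains.
(2,4) = 3: row 2 has {1,2,4,5,6}; col 4 has {1,5}; box has {4,5,6} → only 3 remains.
(3,1) = 5: row 3 has {1,3}; col 1 has {1,2,3,4,6}; box has {1,2,3} → only 5 remains.
(4,5) = 3: row 4 has {1,2,5}; col 5 has {1,2,4,6}; box has {1,5} → only 3 remains.
(4,6) = 6: row 4 has {1,2,3,5}; col 6 has {4,5}; box has {1,3,5} → only 6 remains.
(6,4) = 6: row 6 has {1,2,4}; col 4 has {1,3,5}; box has {1,2,4} → only 6 remains.
(6,5) = 5: row 6 has {1,2,4,6}; col 5 has {1,2,3,4,6}; box has {1,2,4,6} → only 5 remains.
(6,6) = 3: row 6 has {1,2,4,5,6}; col 6 has {4,5,6}; box has {1,2,4,5,6} → only 3 remains.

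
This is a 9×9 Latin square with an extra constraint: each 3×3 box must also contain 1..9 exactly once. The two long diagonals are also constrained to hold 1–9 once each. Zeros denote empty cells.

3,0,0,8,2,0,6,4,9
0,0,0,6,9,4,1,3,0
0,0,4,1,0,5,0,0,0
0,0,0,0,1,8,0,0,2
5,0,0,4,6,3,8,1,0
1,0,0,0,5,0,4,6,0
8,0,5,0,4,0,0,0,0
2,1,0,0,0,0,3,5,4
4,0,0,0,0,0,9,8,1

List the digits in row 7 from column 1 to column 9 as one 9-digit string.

895341276

R1C6 = 7 (sole candidate).
R2C1 = 7 (sole candidate).
R3C5 = 3 (sole candidate).
R5C9 = 7 (sole candidate).
R6C9 = 3 (sole candidate).
R7C9 = 6: row 7 has {4,5,8}; col 9 has {1,2,3,4,7,9}; box has {1,3,4,5,8,9} → only 6 remains.
R9C5 = 7 (sole candidate).
R1C2 = 5 (sole candidate).
R1C3 = 1 (sole candidate).
R3C9 = 8 (sole candidate).
R4C7 = 5 (sole candidate).
R4C8 = 9 (sole candidate).
R8C4 = 9 (sole candidate).
R8C5 = 8 (sole candidate).
R8C6 = 6 (sole candidate).
R9C6 = 2 (sole candidate).
R2C9 = 5 (sole candidate).
R4C1 = 6 (sole candidate).
R4C4 = 7 (sole candidate).
R6C4 = 2 (sole candidate).
R6C6 = 9 (sole candidate).
R7C4 = 3: row 7 has {4,5,6,8}; col 4 has {1,2,4,6,7,8,9}; box has {2,4,6,7,8,9} → only 3 remains.
R7C6 = 1: row 7 has {3,4,5,6,8}; col 6 has {2,3,4,5,6,7,8,9}; box has {2,3,4,6,7,8,9} → only 1 remains.
R7C7 = 2: row 7 has {1,3,4,5,6,8}; col 7 has {1,3,4,5,6,8,9}; box has {1,3,4,5,6,8,9}; main diagonal has {1,3,4,5,6,7,9} → only 2 remains.
R7C8 = 7: row 7 has {1,2,3,4,5,6,8}; col 8 has {1,3,4,5,6,8,9}; box has {1,2,3,4,5,6,8,9} → only 7 remains.
R8C3 = 7 (sole candidate).
R9C4 = 5 (sole candidate).
R2C2 = 8 (sole candidate).
R2C3 = 2 (sole candidate).
R3C1 = 9 (sole candidate).
R3C2 = 6 (sole candidate).
R3C7 = 7 (sole candidate).
R3C8 = 2 (sole candidate).
R4C3 = 3 (sole candidate).
R5C3 = 9 (sole candidate).
R6C2 = 7 (sole candidate).
R6C3 = 8 (sole candidate).
R7C2 = 9: row 7 has {1,2,3,4,5,6,7,8}; col 2 has {1,5,6,7,8}; box has {1,2,4,5,7,8} → only 9 remains.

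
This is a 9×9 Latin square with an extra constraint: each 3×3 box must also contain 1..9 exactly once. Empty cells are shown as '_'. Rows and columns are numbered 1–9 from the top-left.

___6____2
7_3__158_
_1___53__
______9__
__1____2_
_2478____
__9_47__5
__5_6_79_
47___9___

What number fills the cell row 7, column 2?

6

row 1, column 3 = 8 (sole candidate).
row 3, column 4 = 8 (hidden single in row 3).
row 5, column 9 = 7 (hidden single in row 5).
row 4, column 3 = 7 (hidden single in row 4).
row 6, column 1 = 9 (hidden single in row 6).
row 1, column 1 = 5 (sole candidate).
row 6, column 8 = 5 (hidden single in row 6).
row 8, column 9 = 4 (hidden single in row 8).
row 3, column 8 = 4 (hidden single in row 3).
row 1, column 7 = 1 (sole candidate).
row 1, column 8 = 7 (sole candidate).
row 6, column 7 = 6 (sole candidate).
row 6, column 6 = 3 (sole candidate).
row 6, column 9 = 1 (sole candidate).
row 1, column 6 = 4 (sole candidate).
row 4, column 8 = 3 (sole candidate).
row 4, column 9 = 8 (sole candidate).
row 5, column 6 = 6 (sole candidate).
row 5, column 7 = 4 (sole candidate).
row 1, column 2 = 9 (sole candidate).
row 1, column 5 = 3 (sole candidate).
row 4, column 1 = 6 (sole candidate).
row 4, column 2 = 5 (sole candidate).
row 4, column 6 = 2 (sole candidate).
row 8, column 6 = 8 (sole candidate).
row 3, column 1 = 2 (sole candidate).
row 3, column 3 = 6 (sole candidate).
row 3, column 9 = 9 (sole candidate).
row 4, column 5 = 1 (sole candidate).
row 8, column 2 = 3 (sole candidate).
row 9, column 3 = 2 (sole candidate).
row 9, column 5 = 5 (sole candidate).
row 9, column 7 = 8 (sole candidate).
row 2, column 2 = 4 (sole candidate).
row 2, column 9 = 6 (sole candidate).
row 3, column 5 = 7 (sole candidate).
row 4, column 4 = 4 (sole candidate).
row 5, column 2 = 8 (sole candidate).
row 5, column 5 = 9 (sole candidate).
row 7, column 2 = 6: row 7 has {4,5,7,9}; col 2 has {1,2,3,4,5,7,8,9}; box has {2,3,4,5,7,9} → only 6 remains.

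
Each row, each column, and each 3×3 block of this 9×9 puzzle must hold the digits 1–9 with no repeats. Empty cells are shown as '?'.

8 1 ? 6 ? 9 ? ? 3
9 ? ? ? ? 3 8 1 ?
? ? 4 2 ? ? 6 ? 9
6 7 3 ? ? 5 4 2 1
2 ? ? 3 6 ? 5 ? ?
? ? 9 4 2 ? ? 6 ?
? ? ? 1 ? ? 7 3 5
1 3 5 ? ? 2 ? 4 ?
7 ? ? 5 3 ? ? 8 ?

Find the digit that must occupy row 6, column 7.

3

row 1, column 7 = 2 (sole candidate).
row 2, column 4 = 7 (sole candidate).
row 2, column 9 = 4 (sole candidate).
row 3, column 2 = 5 (sole candidate).
row 3, column 8 = 7 (sole candidate).
row 5, column 8 = 9 (sole candidate).
row 6, column 1 = 5 (sole candidate).
row 6, column 2 = 8 (sole candidate).
row 6, column 7 = 3: row 6 has {2,4,5,6,8,9}; col 7 has {2,4,5,6,7,8}; box has {1,2,4,5,6,9} → only 3 remains.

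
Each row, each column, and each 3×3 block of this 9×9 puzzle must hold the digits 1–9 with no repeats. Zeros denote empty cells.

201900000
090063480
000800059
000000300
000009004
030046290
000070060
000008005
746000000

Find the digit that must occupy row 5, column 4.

row 1, column 5 = 5: row 1 has {1,2,9}; col 5 has {4,6,7}; box has {3,6,8,9} → only 5 remains.
row 2, column 1 = 5: row 2 has {3,4,6,8,9}; col 1 has {2,7}; box has {1,2,9} → only 5 remains.
row 2, column 3 = 7: row 2 has {3,4,5,6,8,9}; col 3 has {1,6}; box has {1,2,5,9} → only 7 remains.
row 3, column 2 = 6: row 3 has {5,8,9}; col 2 has {3,4,9}; box has {1,2,5,7,9} → only 6 remains.
row 1, column 2 = 8: row 1 has {1,2,5,9}; col 2 has {3,4,6,9}; box has {1,2,5,6,7,9} → only 8 remains.
row 1, column 6 = 4: in row 1, 4 can only go here (every other open cell in that row sees a 4).
row 7, column 4 = 4: in row 7, 4 can only go here (every other open cell in that row sees a 4).
row 8, column 8 = 4: in row 8, 4 can only go here (every other open cell in that row sees a 4).
row 8, column 4 = 6: in row 8, 6 can only go here (every other open cell in that row sees a 6).
row 8, column 7 = 7: in row 8, 7 can only go here (every other open cell in that row sees a 7).
row 1, column 7 = 6: row 1 has {1,2,4,5,8,9}; col 7 has {2,3,4,7}; box has {4,5,8,9} → only 6 remains.
row 3, column 7 = 1: row 3 has {5,6,8,9}; col 7 has {2,3,4,6,7}; box has {4,5,6,8,9} → only 1 remains.
row 2, column 9 = 2: row 2 has {3,4,5,6,7,8,9}; col 9 has {4,5,9}; box has {1,4,5,6,8,9} → only 2 remains.
row 3, column 5 = 2: row 3 has {1,5,6,8,9}; col 5 has {4,5,6,7}; box has {3,4,5,6,8,9} → only 2 remains.
row 3, column 6 = 7: row 3 has {1,2,5,6,8,9}; col 6 has {3,4,6,8,9}; box has {2,3,4,5,6,8,9} → only 7 remains.
row 2, column 4 = 1: row 2 has {2,3,4,5,6,7,8,9}; col 4 has {4,6,8,9}; box has {2,3,4,5,6,7,8,9} → only 1 remains.
row 5, column 1 = 6: in row 5, 6 can only go here (every other open cell in that row sees a 6).
row 4, column 9 = 6: in row 4, 6 can only go here (every other open cell in that row sees a 6).
row 5, column 7 = 5: in column 7, 5 can only go here (every other open cell in that column sees a 5).
row 9, column 8 = 2: in column 8, 2 can only go here (every other open cell in that column sees a 2).
row 1, column 8 = 3: in column 8, 3 can only go here (every other open cell in that column sees a 3).
row 1, column 9 = 7: row 1 has {1,2,3,4,5,6,8,9}; col 9 has {2,4,5,6,9}; box has {1,2,3,4,5,6,8,9} → only 7 remains.
row 6, column 4 = 7: in row 6, 7 can only go here (every other open cell in that row sees a 7).
row 6, column 3 = 5: in row 6, 5 can only go here (every other open cell in that row sees a 5).
row 7, column 2 = 5: in column 2, 5 can only go here (every other open cell in that column sees a 5).
row 6, column 9 = 8: in box 6, 8 can only go here (every other open cell in that box sees an 8).
row 6, column 1 = 1: row 6 has {2,3,4,5,6,7,8,9}; col 1 has {2,5,6,7}; box has {3,5,6} → only 1 remains.
row 9, column 7 = 8: in row 9, 8 can only go here (every other open cell in that row sees an 8).
row 7, column 7 = 9: row 7 has {4,5,6,7}; col 7 has {1,2,3,4,5,6,7,8}; box has {2,4,5,6,7,8} → only 9 remains.
row 9, column 5 = 9: in row 9, 9 can only go here (every other open cell in that row sees a 9).
row 8, column 2 = 1: in column 2, 1 can only go here (every other open cell in that column sees a 1).
row 8, column 5 = 3: row 8 has {1,4,5,6,7,8}; col 5 has {2,4,5,6,7,9}; box has {4,6,7,8,9} → only 3 remains.
row 9, column 4 = 5: row 9 has {2,4,6,7,8,9}; col 4 has {1,4,6,7,8,9}; box has {3,4,6,7,8,9} → only 5 remains.
row 9, column 6 = 1: row 9 has {2,4,5,6,7,8,9}; col 6 has {3,4,6,7,8,9}; box has {3,4,5,6,7,8,9} → only 1 remains.
row 9, column 9 = 3: row 9 has {1,2,4,5,6,7,8,9}; col 9 has {2,4,5,6,7,8,9}; box has {2,4,5,6,7,8,9} → only 3 remains.
row 4, column 4 = 2: row 4 has {3,6}; col 4 has {1,4,5,6,7,8,9}; box has {4,6,7,9} → only 2 remains.
row 4, column 6 = 5: row 4 has {2,3,6}; col 6 has {1,3,4,6,7,8,9}; box has {2,4,6,7,9} → only 5 remains.
row 5, column 4 = 3: row 5 has {4,5,6,9}; col 4 has {1,2,4,5,6,7,8,9}; box has {2,4,5,6,7,9} → only 3 remains.

3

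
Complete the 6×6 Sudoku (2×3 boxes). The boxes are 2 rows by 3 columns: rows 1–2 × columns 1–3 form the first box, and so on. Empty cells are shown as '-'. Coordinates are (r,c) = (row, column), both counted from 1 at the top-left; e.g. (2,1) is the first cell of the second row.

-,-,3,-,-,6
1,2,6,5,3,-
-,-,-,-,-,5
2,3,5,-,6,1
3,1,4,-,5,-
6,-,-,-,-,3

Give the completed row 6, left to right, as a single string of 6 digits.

(2,6) = 4 (sole candidate).
(3,1) = 4 (sole candidate).
(3,2) = 6 (sole candidate).
(3,3) = 1 (sole candidate).
(3,5) = 2 (sole candidate).
(4,4) = 4 (sole candidate).
(5,6) = 2 (sole candidate).
(6,2) = 5: row 6 has {3,6}; col 2 has {1,2,3,6}; box has {1,3,4,6} → only 5 remains.
(6,3) = 2: row 6 has {3,5,6}; col 3 has {1,3,4,5,6}; box has {1,3,4,5,6} → only 2 remains.
(6,4) = 1: row 6 has {2,3,5,6}; col 4 has {4,5}; box has {2,3,5} → only 1 remains.
(6,5) = 4: row 6 has {1,2,3,5,6}; col 5 has {2,3,5,6}; box has {1,2,3,5} → only 4 remains.

652143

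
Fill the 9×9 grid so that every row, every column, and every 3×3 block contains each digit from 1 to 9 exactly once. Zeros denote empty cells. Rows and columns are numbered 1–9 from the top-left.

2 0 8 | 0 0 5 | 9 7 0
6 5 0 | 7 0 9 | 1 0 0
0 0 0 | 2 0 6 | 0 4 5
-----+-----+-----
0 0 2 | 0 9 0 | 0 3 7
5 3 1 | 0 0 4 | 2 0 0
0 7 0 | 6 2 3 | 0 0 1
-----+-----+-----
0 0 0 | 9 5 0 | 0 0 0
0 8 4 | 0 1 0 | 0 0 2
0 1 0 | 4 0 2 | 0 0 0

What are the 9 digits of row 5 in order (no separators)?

531874269

R1C2 = 4 (sole candidate).
R1C5 = 3 (sole candidate).
R1C9 = 6 (sole candidate).
R2C3 = 3 (sole candidate).
R2C9 = 8 (sole candidate).
R3C2 = 9 (sole candidate).
R3C3 = 7 (sole candidate).
R3C5 = 8 (sole candidate).
R3C7 = 3 (sole candidate).
R4C2 = 6 (sole candidate).
R5C4 = 8: row 5 has {1,2,3,4,5}; col 4 has {2,4,6,7,9}; box has {2,3,4,6,9} → only 8 remains.
R5C5 = 7: row 5 has {1,2,3,4,5,8}; col 5 has {1,2,3,5,8,9}; box has {2,3,4,6,8,9} → only 7 remains.
R5C9 = 9: row 5 has {1,2,3,4,5,7,8}; col 9 has {1,2,5,6,7,8}; box has {1,2,3,7} → only 9 remains.
R6C3 = 9 (sole candidate).
R7C2 = 2 (sole candidate).
R7C3 = 6 (sole candidate).
R8C4 = 3 (sole candidate).
R8C6 = 7 (sole candidate).
R9C3 = 5 (sole candidate).
R9C5 = 6 (sole candidate).
R9C9 = 3 (sole candidate).
R1C4 = 1 (sole candidate).
R2C5 = 4 (sole candidate).
R2C8 = 2 (sole candidate).
R3C1 = 1 (sole candidate).
R4C4 = 5 (sole candidate).
R4C6 = 1 (sole candidate).
R5C8 = 6: row 5 has {1,2,3,4,5,7,8,9}; col 8 has {2,3,4,7}; box has {1,2,3,7,9} → only 6 remains.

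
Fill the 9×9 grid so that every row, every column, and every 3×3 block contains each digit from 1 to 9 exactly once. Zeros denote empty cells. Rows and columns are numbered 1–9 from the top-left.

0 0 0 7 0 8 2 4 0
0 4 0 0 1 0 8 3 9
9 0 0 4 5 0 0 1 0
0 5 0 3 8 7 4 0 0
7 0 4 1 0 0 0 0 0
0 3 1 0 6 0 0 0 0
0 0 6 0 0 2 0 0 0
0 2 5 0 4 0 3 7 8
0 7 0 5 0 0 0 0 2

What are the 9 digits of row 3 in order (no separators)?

row 1, column 3 = 3 (sole candidate).
row 1, column 5 = 9 (sole candidate).
row 2, column 6 = 6 (sole candidate).
row 3, column 6 = 3: row 3 has {1,4,5,9}; col 6 has {2,6,7,8}; box has {1,4,5,6,7,8,9} → only 3 remains.
row 5, column 5 = 2 (sole candidate).
row 6, column 4 = 9 (sole candidate).
row 7, column 4 = 8 (sole candidate).
row 8, column 1 = 1 (sole candidate).
row 8, column 4 = 6 (sole candidate).
row 8, column 6 = 9 (sole candidate).
row 9, column 5 = 3 (sole candidate).
row 9, column 6 = 1 (sole candidate).
row 2, column 4 = 2 (sole candidate).
row 5, column 6 = 5 (sole candidate).
row 6, column 6 = 4 (sole candidate).
row 7, column 2 = 9 (sole candidate).
row 7, column 5 = 7 (sole candidate).
row 7, column 8 = 5 (sole candidate).
row 9, column 3 = 8 (sole candidate).
row 2, column 1 = 5 (sole candidate).
row 2, column 3 = 7 (sole candidate).
row 3, column 3 = 2: row 3 has {1,3,4,5,9}; col 3 has {1,3,4,5,6,7,8}; box has {3,4,5,7,9} → only 2 remains.
row 4, column 3 = 9 (sole candidate).
row 7, column 7 = 1 (sole candidate).
row 7, column 9 = 4 (sole candidate).
row 9, column 1 = 4 (sole candidate).
row 1, column 1 = 6 (sole candidate).
row 1, column 2 = 1 (sole candidate).
row 1, column 9 = 5 (sole candidate).
row 3, column 2 = 8: row 3 has {1,2,3,4,5,9}; col 2 has {1,2,3,4,5,7,9}; box has {1,2,3,4,5,6,7,9} → only 8 remains.
row 4, column 1 = 2 (sole candidate).
row 4, column 8 = 6 (sole candidate).
row 4, column 9 = 1 (sole candidate).
row 5, column 2 = 6 (sole candidate).
row 5, column 7 = 9 (sole candidate).
row 5, column 8 = 8 (sole candidate).
row 5, column 9 = 3 (sole candidate).
row 6, column 1 = 8 (sole candidate).
row 6, column 8 = 2 (sole candidate).
row 6, column 9 = 7 (sole candidate).
row 7, column 1 = 3 (sole candidate).
row 9, column 7 = 6 (sole candidate).
row 9, column 8 = 9 (sole candidate).
row 3, column 7 = 7: row 3 has {1,2,3,4,5,8,9}; col 7 has {1,2,3,4,6,8,9}; box has {1,2,3,4,5,8,9} → only 7 remains.
row 3, column 9 = 6: row 3 has {1,2,3,4,5,7,8,9}; col 9 has {1,2,3,4,5,7,8,9}; box has {1,2,3,4,5,7,8,9} → only 6 remains.

982453716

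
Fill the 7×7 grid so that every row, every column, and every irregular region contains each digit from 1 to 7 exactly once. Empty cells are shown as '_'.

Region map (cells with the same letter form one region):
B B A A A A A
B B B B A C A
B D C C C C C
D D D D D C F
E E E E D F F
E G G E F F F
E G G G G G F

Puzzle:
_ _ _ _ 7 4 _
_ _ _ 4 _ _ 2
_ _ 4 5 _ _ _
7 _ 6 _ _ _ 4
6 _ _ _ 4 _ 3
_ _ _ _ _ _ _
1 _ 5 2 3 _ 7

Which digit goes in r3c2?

2

r5c4 = 7: row 5 has {3,4,6}; col 4 has {2,4,5}; region has {1,6} → only 7 remains.
r6c4 = 3: row 6 has {}; col 4 has {2,4,5,7}; region has {1,6,7} → only 3 remains.
r7c6 = 6: row 7 has {1,2,3,5,7}; col 6 has {4}; region has {2,3,5} → only 6 remains.
r4c4 = 1: row 4 has {4,6,7}; col 4 has {2,3,4,5,7}; region has {4,6,7} → only 1 remains.
r5c3 = 2: row 5 has {3,4,6,7}; col 3 has {4,5,6}; region has {1,3,6,7} → only 2 remains.
r7c2 = 4: row 7 has {1,2,3,5,6,7}; col 2 has {}; region has {2,3,5,6} → only 4 remains.
r1c4 = 6: row 1 has {4,7}; col 4 has {1,2,3,4,5,7}; region has {2,4,7} → only 6 remains.
r5c2 = 5: row 5 has {2,3,4,6,7}; col 2 has {4}; region has {1,2,3,6,7} → only 5 remains.
r5c6 = 1: row 5 has {2,3,4,5,6,7}; col 6 has {4,6}; region has {3,4,7} → only 1 remains.
r6c1 = 4: row 6 has {3}; col 1 has {1,6,7}; region has {1,2,3,5,6,7} → only 4 remains.
r2c2 = 6: in row 2, 6 can only go here (every other open cell in that row sees a 6).
r3c6 = 7: in row 3, 7 can only go here (every other open cell in that row sees a 7).
r2c6 = 3: row 2 has {2,4,6}; col 6 has {1,4,6,7}; region has {4,5,7} → only 3 remains.
r4c6 = 2: row 4 has {1,4,6,7}; col 6 has {1,3,4,6,7}; region has {3,4,5,7} → only 2 remains.
r6c6 = 5: row 6 has {3,4}; col 6 has {1,2,3,4,6,7}; region has {1,3,4,7} → only 5 remains.
r6c7 = 6: row 6 has {3,4,5}; col 7 has {2,3,4,7}; region has {1,3,4,5,7} → only 6 remains.
r2c1 = 5: row 2 has {2,3,4,6}; col 1 has {1,4,6,7}; region has {4,6} → only 5 remains.
r2c5 = 1: row 2 has {2,3,4,5,6}; col 5 has {3,4,7}; region has {2,4,6,7} → only 1 remains.
r3c5 = 6: row 3 has {4,5,7}; col 5 has {1,3,4,7}; region has {2,3,4,5,7} → only 6 remains.
r3c7 = 1: row 3 has {4,5,6,7}; col 7 has {2,3,4,6,7}; region has {2,3,4,5,6,7} → only 1 remains.
r4c2 = 3: row 4 has {1,2,4,6,7}; col 2 has {4,5,6}; region has {1,4,6,7} → only 3 remains.
r4c5 = 5: row 4 has {1,2,3,4,6,7}; col 5 has {1,3,4,6,7}; region has {1,3,4,6,7} → only 5 remains.
r6c5 = 2: row 6 has {3,4,5,6}; col 5 has {1,3,4,5,6,7}; region has {1,3,4,5,6,7} → only 2 remains.
r1c3 = 3: row 1 has {4,6,7}; col 3 has {2,4,5,6}; region has {1,2,4,6,7} → only 3 remains.
r1c7 = 5: row 1 has {3,4,6,7}; col 7 has {1,2,3,4,6,7}; region has {1,2,3,4,6,7} → only 5 remains.
r2c3 = 7: row 2 has {1,2,3,4,5,6}; col 3 has {2,3,4,5,6}; region has {4,5,6} → only 7 remains.
r3c2 = 2: row 3 has {1,4,5,6,7}; col 2 has {3,4,5,6}; region has {1,3,4,5,6,7} → only 2 remains.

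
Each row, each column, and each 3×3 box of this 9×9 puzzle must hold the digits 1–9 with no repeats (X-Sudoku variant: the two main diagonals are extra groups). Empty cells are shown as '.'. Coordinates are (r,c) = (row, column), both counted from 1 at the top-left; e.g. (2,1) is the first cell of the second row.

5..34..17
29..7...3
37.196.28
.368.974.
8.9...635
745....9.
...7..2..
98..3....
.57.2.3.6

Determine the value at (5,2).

2

(1,2) = 6: row 1 has {1,3,4,5,7}; col 2 has {3,4,5,7,8,9}; box has {2,3,5,7,9} → only 6 remains.
(1,3) = 8: row 1 has {1,3,4,5,6,7}; col 3 has {5,6,7,9}; box has {2,3,5,6,7,9} → only 8 remains.
(1,6) = 2: row 1 has {1,3,4,5,6,7,8}; col 6 has {6,9}; box has {1,3,4,6,7,9} → only 2 remains.
(1,7) = 9: row 1 has {1,2,3,4,5,6,7,8}; col 7 has {2,3,6,7}; box has {1,2,3,7,8} → only 9 remains.
(2,4) = 5: row 2 has {2,3,7,9}; col 4 has {1,3,7,8}; box has {1,2,3,4,6,7,9} → only 5 remains.
(2,6) = 8: row 2 has {2,3,5,7,9}; col 6 has {2,6,9}; box has {1,2,3,4,5,6,7,9} → only 8 remains.
(2,7) = 4: row 2 has {2,3,5,7,8,9}; col 7 has {2,3,6,7,9}; box has {1,2,3,7,8,9} → only 4 remains.
(2,8) = 6: row 2 has {2,3,4,5,7,8,9}; col 8 has {1,2,3,4,9}; box has {1,2,3,4,7,8,9}; anti-diagonal has {7,8,9} → only 6 remains.
(3,3) = 4: row 3 has {1,2,3,6,7,8,9}; col 3 has {5,6,7,8,9}; box has {2,3,5,6,7,8,9}; main diagonal has {2,5,6,8,9} → only 4 remains.
(3,7) = 5: row 3 has {1,2,3,4,6,7,8,9}; col 7 has {2,3,4,6,7,9}; box has {1,2,3,4,6,7,8,9}; anti-diagonal has {6,7,8,9} → only 5 remains.
(4,1) = 1: row 4 has {3,4,6,7,8,9}; col 1 has {2,3,5,7,8,9}; box has {3,4,5,6,7,8,9} → only 1 remains.
(4,5) = 5: row 4 has {1,3,4,6,7,8,9}; col 5 has {2,3,4,7,9}; box has {8,9} → only 5 remains.
(4,9) = 2: row 4 has {1,3,4,5,6,7,8,9}; col 9 has {3,5,6,7,8}; box has {3,4,5,6,7,9} → only 2 remains.
(5,2) = 2: row 5 has {3,5,6,8,9}; col 2 has {3,4,5,6,7,8,9}; box has {1,3,4,5,6,7,8,9} → only 2 remains.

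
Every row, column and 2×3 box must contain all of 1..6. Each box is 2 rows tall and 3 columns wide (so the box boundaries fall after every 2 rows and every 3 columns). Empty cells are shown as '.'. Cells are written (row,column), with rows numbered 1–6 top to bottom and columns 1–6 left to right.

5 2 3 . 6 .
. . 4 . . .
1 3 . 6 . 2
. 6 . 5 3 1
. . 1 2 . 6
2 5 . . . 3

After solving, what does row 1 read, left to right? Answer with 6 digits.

(1,6) = 4: row 1 has {2,3,5,6}; col 6 has {1,2,3,6}; box has {6} → only 4 remains.
(2,1) = 6 (sole candidate).
(2,2) = 1 (sole candidate).
(2,4) = 3 (sole candidate).
(2,6) = 5 (sole candidate).
(3,3) = 5 (sole candidate).
(3,5) = 4 (sole candidate).
(4,1) = 4 (sole candidate).
(4,3) = 2 (sole candidate).
(5,1) = 3 (sole candidate).
(5,2) = 4 (sole candidate).
(5,5) = 5 (sole candidate).
(6,3) = 6 (sole candidate).
(6,5) = 1 (sole candidate).
(1,4) = 1: row 1 has {2,3,4,5,6}; col 4 has {2,3,5,6}; box has {3,4,5,6} → only 1 remains.

523164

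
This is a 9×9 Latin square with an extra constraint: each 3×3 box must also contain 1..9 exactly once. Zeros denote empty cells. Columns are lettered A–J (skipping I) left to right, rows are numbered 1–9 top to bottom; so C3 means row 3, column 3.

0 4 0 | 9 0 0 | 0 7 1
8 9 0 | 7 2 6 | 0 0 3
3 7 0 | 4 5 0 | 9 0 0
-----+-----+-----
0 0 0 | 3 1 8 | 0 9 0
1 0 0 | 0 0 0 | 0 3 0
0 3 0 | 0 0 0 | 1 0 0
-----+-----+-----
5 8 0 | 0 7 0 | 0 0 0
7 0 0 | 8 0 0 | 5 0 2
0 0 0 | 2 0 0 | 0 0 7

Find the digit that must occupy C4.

4

F1 = 3 (sole candidate).
G2 = 4 (sole candidate).
H2 = 5 (sole candidate).
F3 = 1 (sole candidate).
E1 = 8 (sole candidate).
C2 = 1 (sole candidate).
C1 = 5 (hidden single in row 1).
C7 = 2 (hidden single in row 7).
C3 = 6 (sole candidate).
J3 = 8 (sole candidate).
A1 = 2 (sole candidate).
G1 = 6 (sole candidate).
H3 = 2 (sole candidate).
G7 = 3 (sole candidate).
G9 = 8 (sole candidate).
C5 = 8 (hidden single in row 5).
F6 = 2 (hidden single in row 6).
H6 = 8 (hidden single in row 6).
C6 = 7 (hidden single in row 6).
C4 = 4: row 4 has {1,3,8,9}; col 3 has {1,2,5,6,7,8}; box has {1,3,7,8} → only 4 remains.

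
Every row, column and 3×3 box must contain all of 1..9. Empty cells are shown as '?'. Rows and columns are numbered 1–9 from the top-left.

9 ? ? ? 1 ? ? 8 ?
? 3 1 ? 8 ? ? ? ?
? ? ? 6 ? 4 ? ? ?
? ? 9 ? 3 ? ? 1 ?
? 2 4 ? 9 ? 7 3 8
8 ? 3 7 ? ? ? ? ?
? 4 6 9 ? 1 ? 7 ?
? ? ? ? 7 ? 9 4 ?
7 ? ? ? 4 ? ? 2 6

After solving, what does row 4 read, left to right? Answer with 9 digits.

r4c2 = 7: in row 4, 7 can only go here (every other open cell in that row sees a 7).
r6c2 = 1: in row 6, 1 can only go here (every other open cell in that row sees a 1).
r5c4 = 1: in row 5, 1 can only go here (every other open cell in that row sees a 1).
r7c7 = 8: in row 7, 8 can only go here (every other open cell in that row sees an 8).
r8c6 = 6: in row 8, 6 can only go here (every other open cell in that row sees a 6).
r5c6 = 5: row 5 has {1,2,3,4,7,8,9}; col 6 has {1,4,6}; box has {1,3,7,9} → only 5 remains.
r6c6 = 2: row 6 has {1,3,7,8}; col 6 has {1,4,5,6}; box has {1,3,5,7,9} → only 2 remains.
r4c6 = 8: row 4 has {1,3,7,9}; col 6 has {1,2,4,5,6}; box has {1,2,3,5,7,9} → only 8 remains.
r5c1 = 6: row 5 has {1,2,3,4,5,7,8,9}; col 1 has {7,8,9}; box has {1,2,3,4,7,8,9} → only 6 remains.
r6c5 = 6: row 6 has {1,2,3,7,8}; col 5 has {1,3,4,7,8,9}; box has {1,2,3,5,7,8,9} → only 6 remains.
r9c6 = 3: row 9 has {2,4,6,7}; col 6 has {1,2,4,5,6,8}; box has {1,4,6,7,9} → only 3 remains.
r1c6 = 7: row 1 has {1,8,9}; col 6 has {1,2,3,4,5,6,8}; box has {1,4,6,8} → only 7 remains.
r2c6 = 9: row 2 has {1,3,8}; col 6 has {1,2,3,4,5,6,7,8}; box has {1,4,6,7,8} → only 9 remains.
r4c1 = 5: row 4 has {1,3,7,8,9}; col 1 has {6,7,8,9}; box has {1,2,3,4,6,7,8,9} → only 5 remains.
r4c4 = 4: row 4 has {1,3,5,7,8,9}; col 4 has {1,6,7,9}; box has {1,2,3,5,6,7,8,9} → only 4 remains.
r4c9 = 2: row 4 has {1,3,4,5,7,8,9}; col 9 has {6,8}; box has {1,3,7,8} → only 2 remains.
r3c1 = 2: row 3 has {4,6}; col 1 has {5,6,7,8,9}; box has {1,3,9} → only 2 remains.
r3c5 = 5: row 3 has {2,4,6}; col 5 has {1,3,4,6,7,8,9}; box has {1,4,6,7,8,9} → only 5 remains.
r3c8 = 9: row 3 has {2,4,5,6}; col 8 has {1,2,3,4,7,8}; box has {8} → only 9 remains.
r4c7 = 6: row 4 has {1,2,3,4,5,7,8,9}; col 7 has {7,8,9}; box has {1,2,3,7,8} → only 6 remains.

579438612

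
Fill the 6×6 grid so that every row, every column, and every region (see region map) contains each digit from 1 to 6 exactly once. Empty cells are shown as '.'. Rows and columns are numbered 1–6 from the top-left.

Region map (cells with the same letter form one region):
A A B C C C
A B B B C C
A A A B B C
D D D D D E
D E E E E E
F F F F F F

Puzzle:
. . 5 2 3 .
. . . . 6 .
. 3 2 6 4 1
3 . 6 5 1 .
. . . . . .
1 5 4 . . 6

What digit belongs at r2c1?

4

r1c6 = 4 (sole candidate).
r2c6 = 5 (sole candidate).
r3c1 = 5 (sole candidate).
r4c6 = 2 (sole candidate).
r5c5 = 5 (sole candidate).
r5c6 = 3 (sole candidate).
r6c4 = 3 (sole candidate).
r6c5 = 2 (sole candidate).
r1c1 = 6 (sole candidate).
r1c2 = 1 (sole candidate).
r2c1 = 4: row 2 has {5,6}; col 1 has {1,3,5,6}; region has {1,2,3,5,6} → only 4 remains.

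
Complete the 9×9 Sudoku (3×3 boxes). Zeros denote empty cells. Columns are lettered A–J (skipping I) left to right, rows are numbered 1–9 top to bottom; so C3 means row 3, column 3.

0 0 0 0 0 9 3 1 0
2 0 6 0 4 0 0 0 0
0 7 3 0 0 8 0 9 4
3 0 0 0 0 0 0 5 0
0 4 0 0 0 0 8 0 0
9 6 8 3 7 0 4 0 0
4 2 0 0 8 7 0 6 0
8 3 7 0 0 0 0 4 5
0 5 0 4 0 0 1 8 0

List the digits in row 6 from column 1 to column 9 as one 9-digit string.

A1 = 5: row 1 has {1,3,9}; col 1 has {2,3,4,8,9}; box has {2,3,6,7} → only 5 remains.
B1 = 8: row 1 has {1,3,5,9}; col 2 has {2,3,4,5,6,7}; box has {2,3,5,6,7} → only 8 remains.
C1 = 4: row 1 has {1,3,5,8,9}; col 3 has {3,6,7,8}; box has {2,3,5,6,7,8} → only 4 remains.
H2 = 7: row 2 has {2,4,6}; col 8 has {1,4,5,6,8,9}; box has {1,3,4,9} → only 7 remains.
J2 = 8: row 2 has {2,4,6,7}; col 9 has {4,5}; box has {1,3,4,7,9} → only 8 remains.
A3 = 1: row 3 has {3,4,7,8,9}; col 1 has {2,3,4,5,8,9}; box has {2,3,4,5,6,7,8} → only 1 remains.
B4 = 1: row 4 has {3,5}; col 2 has {2,3,4,5,6,7,8}; box has {3,4,6,8,9} → only 1 remains.
C4 = 2: row 4 has {1,3,5}; col 3 has {3,4,6,7,8}; box has {1,3,4,6,8,9} → only 2 remains.
A5 = 7: row 5 has {4,8}; col 1 has {1,2,3,4,5,8,9}; box has {1,2,3,4,6,8,9} → only 7 remains.
C5 = 5: row 5 has {4,7,8}; col 3 has {2,3,4,6,7,8}; box has {1,2,3,4,6,7,8,9} → only 5 remains.
H6 = 2: row 6 has {3,4,6,7,8,9}; col 8 has {1,4,5,6,7,8,9}; box has {4,5,8} → only 2 remains.
J6 = 1: row 6 has {2,3,4,6,7,8,9}; col 9 has {4,5,8}; box has {2,4,5,8} → only 1 remains.
G7 = 9: row 7 has {2,4,6,7,8}; col 7 has {1,3,4,8}; box has {1,4,5,6,8} → only 9 remains.
J7 = 3: row 7 has {2,4,6,7,8,9}; col 9 has {1,4,5,8}; box has {1,4,5,6,8,9} → only 3 remains.
G8 = 2: row 8 has {3,4,5,7,8}; col 7 has {1,3,4,8,9}; box has {1,3,4,5,6,8,9} → only 2 remains.
A9 = 6: row 9 has {1,4,5,8}; col 1 has {1,2,3,4,5,7,8,9}; box has {2,3,4,5,7,8} → only 6 remains.
C9 = 9: row 9 has {1,4,5,6,8}; col 3 has {2,3,4,5,6,7,8}; box has {2,3,4,5,6,7,8} → only 9 remains.
J9 = 7: row 9 has {1,4,5,6,8,9}; col 9 has {1,3,4,5,8}; box has {1,2,3,4,5,6,8,9} → only 7 remains.
B2 = 9: row 2 has {2,4,6,7,8}; col 2 has {1,2,3,4,5,6,7,8}; box has {1,2,3,4,5,6,7,8} → only 9 remains.
G2 = 5: row 2 has {2,4,6,7,8,9}; col 7 has {1,2,3,4,8,9}; box has {1,3,4,7,8,9} → only 5 remains.
G3 = 6: row 3 has {1,3,4,7,8,9}; col 7 has {1,2,3,4,5,8,9}; box has {1,3,4,5,7,8,9} → only 6 remains.
G4 = 7: row 4 has {1,2,3,5}; col 7 has {1,2,3,4,5,6,8,9}; box has {1,2,4,5,8} → only 7 remains.
H5 = 3: row 5 has {4,5,7,8}; col 8 has {1,2,4,5,6,7,8,9}; box has {1,2,4,5,7,8} → only 3 remains.
F6 = 5: row 6 has {1,2,3,4,6,7,8,9}; col 6 has {7,8,9}; box has {3,7} → only 5 remains.

968375421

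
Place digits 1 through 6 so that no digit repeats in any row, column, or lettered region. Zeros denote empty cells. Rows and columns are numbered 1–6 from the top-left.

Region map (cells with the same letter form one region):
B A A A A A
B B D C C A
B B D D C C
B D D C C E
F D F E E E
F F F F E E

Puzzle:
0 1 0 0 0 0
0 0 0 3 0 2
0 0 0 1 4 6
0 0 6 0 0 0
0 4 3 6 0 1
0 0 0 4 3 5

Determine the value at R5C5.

2

R1C4 = 5: row 1 has {1}; col 4 has {1,3,4,6}; region has {1,2} → only 5 remains.
R1C5 = 6: row 1 has {1,5}; col 5 has {3,4}; region has {1,2,5} → only 6 remains.
R2C3 = 5: row 2 has {2,3}; col 3 has {3,6}; region has {1,4,6} → only 5 remains.
R2C5 = 1: row 2 has {2,3,5}; col 5 has {3,4,6}; region has {3,4,6} → only 1 remains.
R3C3 = 2: row 3 has {1,4,6}; col 3 has {3,5,6}; region has {1,4,5,6} → only 2 remains.
R4C2 = 3: row 4 has {6}; col 2 has {1,4}; region has {1,2,4,5,6} → only 3 remains.
R4C4 = 2: row 4 has {3,6}; col 4 has {1,3,4,5,6}; region has {1,3,4,6} → only 2 remains.
R4C5 = 5: row 4 has {2,3,6}; col 5 has {1,3,4,6}; region has {1,2,3,4,6} → only 5 remains.
R4C6 = 4: row 4 has {2,3,5,6}; col 6 has {1,2,5,6}; region has {1,3,5,6} → only 4 remains.
R5C5 = 2: row 5 has {1,3,4,6}; col 5 has {1,3,4,5,6}; region has {1,3,4,5,6} → only 2 remains.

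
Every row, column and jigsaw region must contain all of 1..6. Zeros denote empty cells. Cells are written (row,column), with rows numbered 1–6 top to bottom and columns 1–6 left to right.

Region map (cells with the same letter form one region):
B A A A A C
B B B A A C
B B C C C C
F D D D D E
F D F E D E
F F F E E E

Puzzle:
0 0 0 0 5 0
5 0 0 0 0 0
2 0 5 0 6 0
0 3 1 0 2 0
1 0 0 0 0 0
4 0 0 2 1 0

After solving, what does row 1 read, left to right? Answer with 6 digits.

(4,1) = 6 (sole candidate).
(5,5) = 4 (sole candidate).
(6,2) = 5 (sole candidate).
(6,3) = 3 (sole candidate).
(6,6) = 6 (sole candidate).
(1,1) = 3: row 1 has {5}; col 1 has {1,2,4,5,6}; region has {2,5} → only 3 remains.
(2,5) = 3 (sole candidate).
(4,4) = 5 (sole candidate).
(4,6) = 4 (sole candidate).
(5,2) = 6 (sole candidate).
(5,3) = 2 (sole candidate).
(5,4) = 3 (sole candidate).
(5,6) = 5 (sole candidate).
(2,6) = 2 (hidden single in row 2).
(1,6) = 1: row 1 has {3,5}; col 6 has {2,4,5,6}; region has {2,5,6} → only 1 remains.
(3,4) = 4 (sole candidate).
(3,6) = 3 (sole candidate).
(1,4) = 6: row 1 has {1,3,5}; col 4 has {2,3,4,5}; region has {3,5} → only 6 remains.
(2,4) = 1 (sole candidate).
(3,2) = 1 (sole candidate).
(1,3) = 4: row 1 has {1,3,5,6}; col 3 has {1,2,3,5}; region has {1,3,5,6} → only 4 remains.
(2,2) = 4 (sole candidate).
(2,3) = 6 (sole candidate).
(1,2) = 2: row 1 has {1,3,4,5,6}; col 2 has {1,3,4,5,6}; region has {1,3,4,5,6} → only 2 remains.

324651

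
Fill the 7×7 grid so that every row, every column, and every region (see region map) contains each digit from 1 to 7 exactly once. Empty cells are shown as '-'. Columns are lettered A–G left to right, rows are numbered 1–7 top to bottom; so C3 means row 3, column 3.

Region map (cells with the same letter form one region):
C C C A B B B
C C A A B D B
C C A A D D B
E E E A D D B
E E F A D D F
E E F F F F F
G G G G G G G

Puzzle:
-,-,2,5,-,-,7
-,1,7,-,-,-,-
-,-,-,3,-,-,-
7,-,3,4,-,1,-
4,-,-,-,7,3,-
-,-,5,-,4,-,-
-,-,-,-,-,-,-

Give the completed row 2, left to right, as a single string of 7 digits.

E1 = 1: in row 1, 1 can only go here (every other open cell in that row sees a 1).
C3 = 1: in row 3, 1 can only go here (every other open cell in that row sees a 1).
B3 = 7: in row 3, 7 can only go here (every other open cell in that row sees a 7).
C5 = 6: row 5 has {3,4,7}; col 3 has {1,2,3,5,7}; region has {4,5} → only 6 remains.
D5 = 2: row 5 has {3,4,6,7}; col 4 has {3,4,5}; region has {1,3,4,5,7} → only 2 remains.
G5 = 1: row 5 has {2,3,4,6,7}; col 7 has {7}; region has {4,5,6} → only 1 remains.
D6 = 7: row 6 has {4,5}; col 4 has {2,3,4,5}; region has {1,4,5,6} → only 7 remains.
F6 = 2: row 6 has {4,5,7}; col 6 has {1,3}; region has {1,4,5,6,7} → only 2 remains.
G6 = 3: row 6 has {2,4,5,7}; col 7 has {1,7}; region has {1,2,4,5,6,7} → only 3 remains.
C7 = 4: row 7 has {}; col 3 has {1,2,3,5,6,7}; region has {} → only 4 remains.
D2 = 6: row 2 has {1,7}; col 4 has {2,3,4,5,7}; region has {1,2,3,4,5,7} → only 6 remains.
B5 = 5: row 5 has {1,2,3,4,6,7}; col 2 has {1,7}; region has {3,4,7} → only 5 remains.
B6 = 6: row 6 has {2,3,4,5,7}; col 2 has {1,5,7}; region has {3,4,5,7} → only 6 remains.
D7 = 1: row 7 has {4}; col 4 has {2,3,4,5,6,7}; region has {4} → only 1 remains.
B4 = 2: row 4 has {1,3,4,7}; col 2 has {1,5,6,7}; region has {3,4,5,6,7} → only 2 remains.
A6 = 1: row 6 has {2,3,4,5,6,7}; col 1 has {4,7}; region has {2,3,4,5,6,7} → only 1 remains.
B7 = 3: row 7 has {1,4}; col 2 has {1,2,5,6,7}; region has {1,4} → only 3 remains.
B1 = 4: row 1 has {1,2,5,7}; col 2 has {1,2,3,5,6,7}; region has {1,2,7} → only 4 remains.
F1 = 6: row 1 has {1,2,4,5,7}; col 6 has {1,2,3}; region has {1,7} → only 6 remains.
G4 = 5: row 4 has {1,2,3,4,7}; col 7 has {1,3,7}; region has {1,6,7} → only 5 remains.
A1 = 3: row 1 has {1,2,4,5,6,7}; col 1 has {1,4,7}; region has {1,2,4,7} → only 3 remains.
A2 = 5: row 2 has {1,6,7}; col 1 has {1,3,4,7}; region has {1,2,3,4,7} → only 5 remains.
F2 = 4: row 2 has {1,5,6,7}; col 6 has {1,2,3,6}; region has {1,3,7} → only 4 remains.
G2 = 2: row 2 has {1,4,5,6,7}; col 7 has {1,3,5,7}; region has {1,5,6,7} → only 2 remains.
A3 = 6: row 3 has {1,3,7}; col 1 has {1,3,4,5,7}; region has {1,2,3,4,5,7} → only 6 remains.
F3 = 5: row 3 has {1,3,6,7}; col 6 has {1,2,3,4,6}; region has {1,3,4,7} → only 5 remains.
G3 = 4: row 3 has {1,3,5,6,7}; col 7 has {1,2,3,5,7}; region has {1,2,5,6,7} → only 4 remains.
E4 = 6: row 4 has {1,2,3,4,5,7}; col 5 has {1,4,7}; region has {1,3,4,5,7} → only 6 remains.
A7 = 2: row 7 has {1,3,4}; col 1 has {1,3,4,5,6,7}; region has {1,3,4} → only 2 remains.
E7 = 5: row 7 has {1,2,3,4}; col 5 has {1,4,6,7}; region has {1,2,3,4} → only 5 remains.
F7 = 7: row 7 has {1,2,3,4,5}; col 6 has {1,2,3,4,5,6}; region has {1,2,3,4,5} → only 7 remains.
G7 = 6: row 7 has {1,2,3,4,5,7}; col 7 has {1,2,3,4,5,7}; region has {1,2,3,4,5,7} → only 6 remains.
E2 = 3: row 2 has {1,2,4,5,6,7}; col 5 has {1,4,5,6,7}; region has {1,2,4,5,6,7} → only 3 remains.

5176342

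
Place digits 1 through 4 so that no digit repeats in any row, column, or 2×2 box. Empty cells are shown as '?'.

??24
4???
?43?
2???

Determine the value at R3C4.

R2C3 = 1 (sole candidate).
R2C4 = 3 (sole candidate).
R3C1 = 1 (sole candidate).
R3C4 = 2: row 3 has {1,3,4}; col 4 has {3,4}; box has {3} → only 2 remains.

2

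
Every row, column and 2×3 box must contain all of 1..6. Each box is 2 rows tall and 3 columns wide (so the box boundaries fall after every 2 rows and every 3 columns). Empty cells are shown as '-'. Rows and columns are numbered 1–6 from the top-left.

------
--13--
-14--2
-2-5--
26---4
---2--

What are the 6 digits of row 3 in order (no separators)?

r3c4 = 6: row 3 has {1,2,4}; col 4 has {2,3,5}; box has {2,5} → only 6 remains.
r3c5 = 3: row 3 has {1,2,4,6}; col 5 has {}; box has {2,5,6} → only 3 remains.
r4c6 = 1 (sole candidate).
r5c4 = 1 (sole candidate).
r5c5 = 5 (sole candidate).
r6c5 = 6 (sole candidate).
r6c6 = 3 (sole candidate).
r1c4 = 4 (sole candidate).
r2c5 = 2 (sole candidate).
r3c1 = 5: row 3 has {1,2,3,4,6}; col 1 has {2}; box has {1,2,4} → only 5 remains.

514632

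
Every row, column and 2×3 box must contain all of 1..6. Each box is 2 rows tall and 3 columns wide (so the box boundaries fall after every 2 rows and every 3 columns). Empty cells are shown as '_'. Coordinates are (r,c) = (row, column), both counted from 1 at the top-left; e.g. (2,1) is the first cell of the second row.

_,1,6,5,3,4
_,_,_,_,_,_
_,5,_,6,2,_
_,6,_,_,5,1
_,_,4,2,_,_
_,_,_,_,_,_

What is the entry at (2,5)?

6

(1,1) = 2 (sole candidate).
(2,4) = 1 (sole candidate).
(2,5) = 6: row 2 has {1}; col 5 has {2,3,5}; box has {1,3,4,5} → only 6 remains.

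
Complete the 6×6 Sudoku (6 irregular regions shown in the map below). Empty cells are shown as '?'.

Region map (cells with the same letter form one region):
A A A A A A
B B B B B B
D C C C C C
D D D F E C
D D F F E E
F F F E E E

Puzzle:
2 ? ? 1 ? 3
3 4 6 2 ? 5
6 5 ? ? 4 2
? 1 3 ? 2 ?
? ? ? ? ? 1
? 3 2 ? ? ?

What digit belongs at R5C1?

R1C2 = 6: row 1 has {1,2,3}; col 2 has {1,3,4,5}; region has {1,2,3} → only 6 remains.
R1C5 = 5: row 1 has {1,2,3,6}; col 5 has {2,4}; region has {1,2,3,6} → only 5 remains.
R2C5 = 1: row 2 has {2,3,4,5,6}; col 5 has {2,4,5}; region has {2,3,4,5,6} → only 1 remains.
R3C3 = 1: row 3 has {2,4,5,6}; col 3 has {2,3,6}; region has {2,4,5} → only 1 remains.
R3C4 = 3: row 3 has {1,2,4,5,6}; col 4 has {1,2}; region has {1,2,4,5} → only 3 remains.
R4C6 = 6: row 4 has {1,2,3}; col 6 has {1,2,3,5}; region has {1,2,3,4,5} → only 6 remains.
R5C2 = 2: row 5 has {1}; col 2 has {1,3,4,5,6}; region has {1,3,6} → only 2 remains.
R6C5 = 6: row 6 has {2,3}; col 5 has {1,2,4,5}; region has {1,2} → only 6 remains.
R6C6 = 4: row 6 has {2,3,6}; col 6 has {1,2,3,5,6}; region has {1,2,6} → only 4 remains.
R1C3 = 4: row 1 has {1,2,3,5,6}; col 3 has {1,2,3,6}; region has {1,2,3,5,6} → only 4 remains.
R5C3 = 5: row 5 has {1,2}; col 3 has {1,2,3,4,6}; region has {2,3} → only 5 remains.
R5C5 = 3: row 5 has {1,2,5}; col 5 has {1,2,4,5,6}; region has {1,2,4,6} → only 3 remains.
R6C1 = 1: row 6 has {2,3,4,6}; col 1 has {2,3,6}; region has {2,3,5} → only 1 remains.
R6C4 = 5: row 6 has {1,2,3,4,6}; col 4 has {1,2,3}; region has {1,2,3,4,6} → only 5 remains.
R4C4 = 4: row 4 has {1,2,3,6}; col 4 has {1,2,3,5}; region has {1,2,3,5} → only 4 remains.
R5C1 = 4: row 5 has {1,2,3,5}; col 1 has {1,2,3,6}; region has {1,2,3,6} → only 4 remains.

4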